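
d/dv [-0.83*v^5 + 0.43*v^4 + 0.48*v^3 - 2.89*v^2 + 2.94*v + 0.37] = -4.15*v^4 + 1.72*v^3 + 1.44*v^2 - 5.78*v + 2.94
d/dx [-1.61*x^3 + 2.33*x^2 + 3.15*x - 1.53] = -4.83*x^2 + 4.66*x + 3.15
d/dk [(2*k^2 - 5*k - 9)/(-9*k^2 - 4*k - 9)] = (-53*k^2 - 198*k + 9)/(81*k^4 + 72*k^3 + 178*k^2 + 72*k + 81)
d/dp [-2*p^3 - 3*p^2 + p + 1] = -6*p^2 - 6*p + 1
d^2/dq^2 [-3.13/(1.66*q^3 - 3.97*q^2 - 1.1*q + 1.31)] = ((31.1748*q - 24.8522)*(1.66*q^3 - 3.97*q^2 - 1.1*q + 1.31) - 3.13*(-9.96*q^2 + 15.88*q + 2.2)*(-4.98*q^2 + 7.94*q + 1.1))/(1.66*q^3 - 3.97*q^2 - 1.1*q + 1.31)^3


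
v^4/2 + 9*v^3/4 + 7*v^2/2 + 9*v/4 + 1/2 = (v/2 + 1/2)*(v + 1/2)*(v + 1)*(v + 2)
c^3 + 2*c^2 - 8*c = c*(c - 2)*(c + 4)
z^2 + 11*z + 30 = (z + 5)*(z + 6)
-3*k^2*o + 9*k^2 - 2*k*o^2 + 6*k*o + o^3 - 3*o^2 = (-3*k + o)*(k + o)*(o - 3)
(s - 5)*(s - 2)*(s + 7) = s^3 - 39*s + 70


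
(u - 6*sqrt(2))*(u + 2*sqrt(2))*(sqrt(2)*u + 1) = sqrt(2)*u^3 - 7*u^2 - 28*sqrt(2)*u - 24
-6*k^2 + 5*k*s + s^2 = (-k + s)*(6*k + s)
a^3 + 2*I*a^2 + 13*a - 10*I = (a - 2*I)*(a - I)*(a + 5*I)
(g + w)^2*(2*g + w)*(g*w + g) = 2*g^4*w + 2*g^4 + 5*g^3*w^2 + 5*g^3*w + 4*g^2*w^3 + 4*g^2*w^2 + g*w^4 + g*w^3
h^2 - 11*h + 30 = (h - 6)*(h - 5)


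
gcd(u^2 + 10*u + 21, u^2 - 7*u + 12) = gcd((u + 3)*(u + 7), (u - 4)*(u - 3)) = 1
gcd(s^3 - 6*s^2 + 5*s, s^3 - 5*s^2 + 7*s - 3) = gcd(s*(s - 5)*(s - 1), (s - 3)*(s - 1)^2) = s - 1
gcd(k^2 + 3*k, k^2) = k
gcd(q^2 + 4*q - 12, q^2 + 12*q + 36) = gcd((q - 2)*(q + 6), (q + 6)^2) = q + 6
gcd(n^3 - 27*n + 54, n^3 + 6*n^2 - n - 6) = n + 6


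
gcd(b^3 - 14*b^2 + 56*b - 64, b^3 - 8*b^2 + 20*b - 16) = b^2 - 6*b + 8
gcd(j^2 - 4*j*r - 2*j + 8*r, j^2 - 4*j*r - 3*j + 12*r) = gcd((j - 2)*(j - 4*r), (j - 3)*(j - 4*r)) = -j + 4*r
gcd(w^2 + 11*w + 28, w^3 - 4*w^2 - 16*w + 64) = w + 4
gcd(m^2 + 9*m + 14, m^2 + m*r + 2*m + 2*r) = m + 2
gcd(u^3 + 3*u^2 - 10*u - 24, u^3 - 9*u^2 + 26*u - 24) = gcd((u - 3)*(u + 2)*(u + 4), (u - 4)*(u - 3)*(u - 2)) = u - 3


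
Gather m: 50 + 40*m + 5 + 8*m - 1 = 48*m + 54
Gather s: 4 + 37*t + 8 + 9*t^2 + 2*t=9*t^2 + 39*t + 12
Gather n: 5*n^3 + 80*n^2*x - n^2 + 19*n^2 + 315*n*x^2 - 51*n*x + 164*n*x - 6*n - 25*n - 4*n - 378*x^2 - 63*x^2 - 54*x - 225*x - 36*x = 5*n^3 + n^2*(80*x + 18) + n*(315*x^2 + 113*x - 35) - 441*x^2 - 315*x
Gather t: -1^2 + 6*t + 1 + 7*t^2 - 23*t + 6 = 7*t^2 - 17*t + 6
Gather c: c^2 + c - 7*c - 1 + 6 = c^2 - 6*c + 5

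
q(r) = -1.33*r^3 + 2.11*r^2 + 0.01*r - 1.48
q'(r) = -3.99*r^2 + 4.22*r + 0.01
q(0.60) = -1.00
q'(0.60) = 1.11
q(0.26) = -1.36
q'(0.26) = 0.84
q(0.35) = -1.28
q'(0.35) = 1.00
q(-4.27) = 140.50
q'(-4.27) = -90.76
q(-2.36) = 27.73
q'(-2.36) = -32.17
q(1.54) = -1.32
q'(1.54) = -2.95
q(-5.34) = 261.16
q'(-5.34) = -136.30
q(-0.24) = -1.34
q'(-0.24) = -1.23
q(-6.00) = 361.70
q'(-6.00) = -168.95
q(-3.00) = 53.39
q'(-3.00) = -48.56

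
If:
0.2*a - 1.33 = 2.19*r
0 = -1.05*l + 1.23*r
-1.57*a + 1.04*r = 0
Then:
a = -0.43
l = -0.76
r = -0.65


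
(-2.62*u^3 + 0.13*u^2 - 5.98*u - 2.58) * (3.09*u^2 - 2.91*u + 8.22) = -8.0958*u^5 + 8.0259*u^4 - 40.3929*u^3 + 10.4982*u^2 - 41.6478*u - 21.2076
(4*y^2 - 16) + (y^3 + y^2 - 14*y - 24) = y^3 + 5*y^2 - 14*y - 40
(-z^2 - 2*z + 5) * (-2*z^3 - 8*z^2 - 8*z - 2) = 2*z^5 + 12*z^4 + 14*z^3 - 22*z^2 - 36*z - 10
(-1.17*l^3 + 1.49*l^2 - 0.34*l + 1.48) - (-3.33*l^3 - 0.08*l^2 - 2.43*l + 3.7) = 2.16*l^3 + 1.57*l^2 + 2.09*l - 2.22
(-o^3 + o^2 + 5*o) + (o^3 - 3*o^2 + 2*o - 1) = -2*o^2 + 7*o - 1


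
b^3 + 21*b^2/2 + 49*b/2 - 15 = (b - 1/2)*(b + 5)*(b + 6)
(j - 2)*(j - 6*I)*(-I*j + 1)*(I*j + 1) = j^4 - 2*j^3 - 6*I*j^3 + j^2 + 12*I*j^2 - 2*j - 6*I*j + 12*I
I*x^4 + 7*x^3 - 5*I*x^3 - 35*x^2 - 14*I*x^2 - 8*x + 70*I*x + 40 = (x - 5)*(x - 4*I)*(x - 2*I)*(I*x + 1)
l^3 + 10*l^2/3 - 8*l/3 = l*(l - 2/3)*(l + 4)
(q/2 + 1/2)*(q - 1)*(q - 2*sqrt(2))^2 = q^4/2 - 2*sqrt(2)*q^3 + 7*q^2/2 + 2*sqrt(2)*q - 4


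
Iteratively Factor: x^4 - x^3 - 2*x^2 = (x - 2)*(x^3 + x^2) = x*(x - 2)*(x^2 + x) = x^2*(x - 2)*(x + 1)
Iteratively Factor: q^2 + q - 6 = (q + 3)*(q - 2)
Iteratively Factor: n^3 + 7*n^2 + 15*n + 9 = (n + 1)*(n^2 + 6*n + 9) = (n + 1)*(n + 3)*(n + 3)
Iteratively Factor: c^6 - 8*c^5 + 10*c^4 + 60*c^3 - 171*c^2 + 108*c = (c - 3)*(c^5 - 5*c^4 - 5*c^3 + 45*c^2 - 36*c) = (c - 3)^2*(c^4 - 2*c^3 - 11*c^2 + 12*c) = (c - 3)^2*(c + 3)*(c^3 - 5*c^2 + 4*c) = (c - 3)^2*(c - 1)*(c + 3)*(c^2 - 4*c) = c*(c - 3)^2*(c - 1)*(c + 3)*(c - 4)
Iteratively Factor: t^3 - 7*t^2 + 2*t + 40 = (t + 2)*(t^2 - 9*t + 20) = (t - 4)*(t + 2)*(t - 5)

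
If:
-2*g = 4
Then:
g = -2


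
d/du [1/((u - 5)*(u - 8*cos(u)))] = ((5 - u)*(u - 8*cos(u)) - (u - 5)^2*(8*sin(u) + 1))/((u - 5)^3*(u - 8*cos(u))^2)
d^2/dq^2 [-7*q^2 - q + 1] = -14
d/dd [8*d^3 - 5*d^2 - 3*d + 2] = 24*d^2 - 10*d - 3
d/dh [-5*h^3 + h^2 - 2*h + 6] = -15*h^2 + 2*h - 2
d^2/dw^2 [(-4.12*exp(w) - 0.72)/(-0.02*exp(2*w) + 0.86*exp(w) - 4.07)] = (0.001648*exp(4*w) + 0.072016*exp(3*w) - 2.04936*exp(2*w) + 14.718904*exp(w) + 70.767532)*exp(w)/(8.0e-6*exp(6*w) - 0.001032*exp(5*w) + 0.04926*exp(4*w) - 1.05608*exp(3*w) + 10.02441*exp(2*w) - 42.737442*exp(w) + 67.419143)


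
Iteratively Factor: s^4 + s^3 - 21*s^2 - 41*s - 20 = (s + 1)*(s^3 - 21*s - 20) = (s - 5)*(s + 1)*(s^2 + 5*s + 4) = (s - 5)*(s + 1)^2*(s + 4)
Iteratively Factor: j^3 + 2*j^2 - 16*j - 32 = (j + 2)*(j^2 - 16) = (j + 2)*(j + 4)*(j - 4)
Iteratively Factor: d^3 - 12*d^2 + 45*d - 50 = (d - 5)*(d^2 - 7*d + 10) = (d - 5)*(d - 2)*(d - 5)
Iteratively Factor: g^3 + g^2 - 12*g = (g - 3)*(g^2 + 4*g) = g*(g - 3)*(g + 4)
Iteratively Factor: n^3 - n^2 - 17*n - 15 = (n + 1)*(n^2 - 2*n - 15) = (n + 1)*(n + 3)*(n - 5)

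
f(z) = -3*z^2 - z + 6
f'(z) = -6*z - 1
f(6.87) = -142.46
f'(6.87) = -42.22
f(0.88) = 2.80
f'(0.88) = -6.28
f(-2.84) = -15.36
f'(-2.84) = 16.04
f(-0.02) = 6.02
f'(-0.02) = -0.88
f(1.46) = -1.85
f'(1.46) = -9.76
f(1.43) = -1.56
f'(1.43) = -9.58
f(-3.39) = -25.09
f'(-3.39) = 19.34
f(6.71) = -135.78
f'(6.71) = -41.26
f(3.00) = -24.00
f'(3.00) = -19.00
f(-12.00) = -414.00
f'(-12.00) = 71.00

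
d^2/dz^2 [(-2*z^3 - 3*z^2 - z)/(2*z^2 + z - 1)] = -8/(8*z^3 - 12*z^2 + 6*z - 1)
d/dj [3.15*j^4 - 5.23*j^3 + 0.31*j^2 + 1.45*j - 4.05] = 12.6*j^3 - 15.69*j^2 + 0.62*j + 1.45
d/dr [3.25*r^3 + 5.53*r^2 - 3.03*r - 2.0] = 9.75*r^2 + 11.06*r - 3.03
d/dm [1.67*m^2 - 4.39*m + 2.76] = 3.34*m - 4.39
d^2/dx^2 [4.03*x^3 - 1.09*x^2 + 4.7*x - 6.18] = 24.18*x - 2.18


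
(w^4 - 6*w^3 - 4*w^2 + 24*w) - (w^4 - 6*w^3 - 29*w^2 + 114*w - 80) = 25*w^2 - 90*w + 80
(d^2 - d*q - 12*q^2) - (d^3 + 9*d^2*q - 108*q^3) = -d^3 - 9*d^2*q + d^2 - d*q + 108*q^3 - 12*q^2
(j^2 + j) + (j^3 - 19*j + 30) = j^3 + j^2 - 18*j + 30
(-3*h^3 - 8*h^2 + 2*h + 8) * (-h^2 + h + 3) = 3*h^5 + 5*h^4 - 19*h^3 - 30*h^2 + 14*h + 24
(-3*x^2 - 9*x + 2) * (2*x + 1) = -6*x^3 - 21*x^2 - 5*x + 2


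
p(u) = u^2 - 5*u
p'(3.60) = 2.20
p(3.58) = -5.08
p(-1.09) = 6.64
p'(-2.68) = -10.36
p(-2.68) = 20.58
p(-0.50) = 2.75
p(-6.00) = 66.00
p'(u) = 2*u - 5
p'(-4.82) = -14.64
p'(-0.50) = -6.00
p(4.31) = -2.97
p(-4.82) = 47.33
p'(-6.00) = -17.00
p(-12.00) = 204.00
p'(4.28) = 3.56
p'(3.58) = 2.16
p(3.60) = -5.04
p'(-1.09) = -7.18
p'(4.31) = 3.62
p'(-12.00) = -29.00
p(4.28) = -3.08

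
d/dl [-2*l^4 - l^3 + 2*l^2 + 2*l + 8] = -8*l^3 - 3*l^2 + 4*l + 2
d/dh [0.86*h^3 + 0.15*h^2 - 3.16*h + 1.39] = 2.58*h^2 + 0.3*h - 3.16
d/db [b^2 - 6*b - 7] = 2*b - 6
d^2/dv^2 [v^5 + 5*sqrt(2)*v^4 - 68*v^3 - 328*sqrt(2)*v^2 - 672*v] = 20*v^3 + 60*sqrt(2)*v^2 - 408*v - 656*sqrt(2)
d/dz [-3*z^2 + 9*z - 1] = 9 - 6*z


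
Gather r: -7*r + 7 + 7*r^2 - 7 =7*r^2 - 7*r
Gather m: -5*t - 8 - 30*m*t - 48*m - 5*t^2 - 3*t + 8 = m*(-30*t - 48) - 5*t^2 - 8*t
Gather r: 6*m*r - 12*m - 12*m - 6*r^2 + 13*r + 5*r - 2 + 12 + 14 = -24*m - 6*r^2 + r*(6*m + 18) + 24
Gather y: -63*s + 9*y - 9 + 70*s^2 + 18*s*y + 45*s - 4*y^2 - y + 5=70*s^2 - 18*s - 4*y^2 + y*(18*s + 8) - 4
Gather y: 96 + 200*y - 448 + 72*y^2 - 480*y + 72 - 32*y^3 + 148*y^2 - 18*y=-32*y^3 + 220*y^2 - 298*y - 280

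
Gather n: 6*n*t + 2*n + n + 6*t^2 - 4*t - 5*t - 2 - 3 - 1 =n*(6*t + 3) + 6*t^2 - 9*t - 6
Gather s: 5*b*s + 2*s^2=5*b*s + 2*s^2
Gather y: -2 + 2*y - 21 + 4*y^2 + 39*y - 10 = 4*y^2 + 41*y - 33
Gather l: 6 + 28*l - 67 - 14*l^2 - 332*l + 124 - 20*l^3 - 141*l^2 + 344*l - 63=-20*l^3 - 155*l^2 + 40*l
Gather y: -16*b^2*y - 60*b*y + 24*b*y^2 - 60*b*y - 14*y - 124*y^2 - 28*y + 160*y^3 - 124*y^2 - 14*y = 160*y^3 + y^2*(24*b - 248) + y*(-16*b^2 - 120*b - 56)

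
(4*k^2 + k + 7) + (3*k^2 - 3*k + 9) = 7*k^2 - 2*k + 16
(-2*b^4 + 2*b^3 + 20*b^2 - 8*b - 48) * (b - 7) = -2*b^5 + 16*b^4 + 6*b^3 - 148*b^2 + 8*b + 336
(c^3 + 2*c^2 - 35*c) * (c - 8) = c^4 - 6*c^3 - 51*c^2 + 280*c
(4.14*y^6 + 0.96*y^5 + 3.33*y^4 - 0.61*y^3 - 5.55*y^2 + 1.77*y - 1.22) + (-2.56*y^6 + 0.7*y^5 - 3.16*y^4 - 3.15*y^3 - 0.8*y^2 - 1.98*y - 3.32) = 1.58*y^6 + 1.66*y^5 + 0.17*y^4 - 3.76*y^3 - 6.35*y^2 - 0.21*y - 4.54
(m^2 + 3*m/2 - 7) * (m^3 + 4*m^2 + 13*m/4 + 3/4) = m^5 + 11*m^4/2 + 9*m^3/4 - 179*m^2/8 - 173*m/8 - 21/4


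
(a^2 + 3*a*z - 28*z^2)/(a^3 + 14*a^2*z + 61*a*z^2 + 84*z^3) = (a - 4*z)/(a^2 + 7*a*z + 12*z^2)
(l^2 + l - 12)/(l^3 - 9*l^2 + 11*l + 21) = (l + 4)/(l^2 - 6*l - 7)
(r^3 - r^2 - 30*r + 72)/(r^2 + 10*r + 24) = (r^2 - 7*r + 12)/(r + 4)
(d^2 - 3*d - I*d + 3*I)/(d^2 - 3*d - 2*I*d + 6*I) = (d - I)/(d - 2*I)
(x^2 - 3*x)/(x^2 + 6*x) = (x - 3)/(x + 6)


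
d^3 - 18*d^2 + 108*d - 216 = (d - 6)^3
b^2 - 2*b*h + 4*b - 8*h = (b + 4)*(b - 2*h)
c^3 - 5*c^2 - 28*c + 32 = (c - 8)*(c - 1)*(c + 4)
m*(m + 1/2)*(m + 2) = m^3 + 5*m^2/2 + m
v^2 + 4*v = v*(v + 4)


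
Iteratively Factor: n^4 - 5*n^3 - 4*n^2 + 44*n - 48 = (n + 3)*(n^3 - 8*n^2 + 20*n - 16) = (n - 2)*(n + 3)*(n^2 - 6*n + 8) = (n - 2)^2*(n + 3)*(n - 4)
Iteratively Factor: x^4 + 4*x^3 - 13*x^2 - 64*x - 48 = (x - 4)*(x^3 + 8*x^2 + 19*x + 12) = (x - 4)*(x + 4)*(x^2 + 4*x + 3) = (x - 4)*(x + 3)*(x + 4)*(x + 1)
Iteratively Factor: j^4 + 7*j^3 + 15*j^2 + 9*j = (j)*(j^3 + 7*j^2 + 15*j + 9) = j*(j + 3)*(j^2 + 4*j + 3) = j*(j + 3)^2*(j + 1)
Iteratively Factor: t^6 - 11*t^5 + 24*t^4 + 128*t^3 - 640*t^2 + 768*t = (t - 3)*(t^5 - 8*t^4 + 128*t^2 - 256*t) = (t - 4)*(t - 3)*(t^4 - 4*t^3 - 16*t^2 + 64*t) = t*(t - 4)*(t - 3)*(t^3 - 4*t^2 - 16*t + 64) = t*(t - 4)^2*(t - 3)*(t^2 - 16) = t*(t - 4)^2*(t - 3)*(t + 4)*(t - 4)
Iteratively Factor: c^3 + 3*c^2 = (c)*(c^2 + 3*c) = c^2*(c + 3)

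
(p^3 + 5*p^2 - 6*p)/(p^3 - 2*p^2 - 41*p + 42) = p/(p - 7)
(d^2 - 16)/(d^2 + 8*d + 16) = (d - 4)/(d + 4)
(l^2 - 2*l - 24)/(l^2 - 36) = (l + 4)/(l + 6)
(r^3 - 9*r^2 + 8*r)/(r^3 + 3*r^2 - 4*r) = (r - 8)/(r + 4)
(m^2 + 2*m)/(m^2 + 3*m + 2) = m/(m + 1)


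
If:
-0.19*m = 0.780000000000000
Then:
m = -4.11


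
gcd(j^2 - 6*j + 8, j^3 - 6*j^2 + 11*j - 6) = j - 2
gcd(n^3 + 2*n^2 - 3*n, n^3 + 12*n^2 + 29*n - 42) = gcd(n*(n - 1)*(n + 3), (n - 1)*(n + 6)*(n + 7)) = n - 1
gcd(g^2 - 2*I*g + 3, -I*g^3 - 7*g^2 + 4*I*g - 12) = g + I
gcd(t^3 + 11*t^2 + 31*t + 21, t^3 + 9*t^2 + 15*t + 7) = t^2 + 8*t + 7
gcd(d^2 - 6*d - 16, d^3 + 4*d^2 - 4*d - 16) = d + 2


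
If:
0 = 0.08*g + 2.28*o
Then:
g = -28.5*o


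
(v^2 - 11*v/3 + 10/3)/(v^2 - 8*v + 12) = (v - 5/3)/(v - 6)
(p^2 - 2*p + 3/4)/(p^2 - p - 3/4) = (2*p - 1)/(2*p + 1)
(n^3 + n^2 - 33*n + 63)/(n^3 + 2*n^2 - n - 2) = (n^3 + n^2 - 33*n + 63)/(n^3 + 2*n^2 - n - 2)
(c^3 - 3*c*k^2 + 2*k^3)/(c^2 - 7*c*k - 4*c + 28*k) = (c^3 - 3*c*k^2 + 2*k^3)/(c^2 - 7*c*k - 4*c + 28*k)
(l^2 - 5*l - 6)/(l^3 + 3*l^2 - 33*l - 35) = (l - 6)/(l^2 + 2*l - 35)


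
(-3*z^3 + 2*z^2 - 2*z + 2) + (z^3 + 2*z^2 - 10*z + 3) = -2*z^3 + 4*z^2 - 12*z + 5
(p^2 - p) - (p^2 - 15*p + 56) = 14*p - 56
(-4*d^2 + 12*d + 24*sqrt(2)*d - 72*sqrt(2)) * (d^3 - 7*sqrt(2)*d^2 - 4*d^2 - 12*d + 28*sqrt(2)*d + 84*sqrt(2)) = -4*d^5 + 28*d^4 + 52*sqrt(2)*d^4 - 364*sqrt(2)*d^3 - 336*d^3 + 2208*d^2 + 1872*sqrt(2)*d - 12096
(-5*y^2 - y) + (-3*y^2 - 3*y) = -8*y^2 - 4*y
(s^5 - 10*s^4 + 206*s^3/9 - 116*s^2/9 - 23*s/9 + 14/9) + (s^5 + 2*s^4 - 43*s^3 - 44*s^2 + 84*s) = 2*s^5 - 8*s^4 - 181*s^3/9 - 512*s^2/9 + 733*s/9 + 14/9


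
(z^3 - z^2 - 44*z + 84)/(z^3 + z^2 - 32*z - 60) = (z^2 + 5*z - 14)/(z^2 + 7*z + 10)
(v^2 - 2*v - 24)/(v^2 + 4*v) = (v - 6)/v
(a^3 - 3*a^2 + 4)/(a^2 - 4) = (a^2 - a - 2)/(a + 2)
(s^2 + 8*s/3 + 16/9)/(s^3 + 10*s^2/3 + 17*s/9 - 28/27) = 3*(3*s + 4)/(9*s^2 + 18*s - 7)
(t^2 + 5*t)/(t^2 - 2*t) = (t + 5)/(t - 2)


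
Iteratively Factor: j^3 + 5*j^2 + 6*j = (j + 3)*(j^2 + 2*j) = (j + 2)*(j + 3)*(j)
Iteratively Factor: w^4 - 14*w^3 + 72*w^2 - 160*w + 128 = (w - 2)*(w^3 - 12*w^2 + 48*w - 64) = (w - 4)*(w - 2)*(w^2 - 8*w + 16) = (w - 4)^2*(w - 2)*(w - 4)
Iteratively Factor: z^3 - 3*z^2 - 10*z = (z - 5)*(z^2 + 2*z) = (z - 5)*(z + 2)*(z)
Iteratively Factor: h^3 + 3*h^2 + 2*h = (h + 1)*(h^2 + 2*h) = (h + 1)*(h + 2)*(h)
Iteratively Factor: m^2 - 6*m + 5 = (m - 5)*(m - 1)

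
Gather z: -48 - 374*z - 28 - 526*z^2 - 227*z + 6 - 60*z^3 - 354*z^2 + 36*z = -60*z^3 - 880*z^2 - 565*z - 70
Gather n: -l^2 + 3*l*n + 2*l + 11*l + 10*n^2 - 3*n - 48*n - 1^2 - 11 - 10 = -l^2 + 13*l + 10*n^2 + n*(3*l - 51) - 22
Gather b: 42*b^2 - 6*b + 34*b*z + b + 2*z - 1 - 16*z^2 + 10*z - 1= 42*b^2 + b*(34*z - 5) - 16*z^2 + 12*z - 2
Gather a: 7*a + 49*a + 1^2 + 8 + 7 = 56*a + 16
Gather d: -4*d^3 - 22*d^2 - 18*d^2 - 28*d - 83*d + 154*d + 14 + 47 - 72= -4*d^3 - 40*d^2 + 43*d - 11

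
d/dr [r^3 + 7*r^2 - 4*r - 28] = 3*r^2 + 14*r - 4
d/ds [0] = 0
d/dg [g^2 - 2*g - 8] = 2*g - 2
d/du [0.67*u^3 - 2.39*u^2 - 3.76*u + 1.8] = 2.01*u^2 - 4.78*u - 3.76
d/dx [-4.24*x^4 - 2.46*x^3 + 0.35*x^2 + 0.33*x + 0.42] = -16.96*x^3 - 7.38*x^2 + 0.7*x + 0.33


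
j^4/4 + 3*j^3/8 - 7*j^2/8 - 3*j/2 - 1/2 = (j/4 + 1/4)*(j - 2)*(j + 1/2)*(j + 2)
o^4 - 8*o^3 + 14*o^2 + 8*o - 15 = (o - 5)*(o - 3)*(o - 1)*(o + 1)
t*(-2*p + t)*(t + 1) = -2*p*t^2 - 2*p*t + t^3 + t^2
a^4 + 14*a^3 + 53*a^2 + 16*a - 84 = (a - 1)*(a + 2)*(a + 6)*(a + 7)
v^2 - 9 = (v - 3)*(v + 3)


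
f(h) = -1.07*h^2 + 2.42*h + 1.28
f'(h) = 2.42 - 2.14*h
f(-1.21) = -3.21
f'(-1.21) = 5.01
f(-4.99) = -37.44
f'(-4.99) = 13.10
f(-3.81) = -23.47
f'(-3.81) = 10.57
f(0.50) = 2.22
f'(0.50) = 1.35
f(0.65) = 2.40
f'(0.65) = 1.03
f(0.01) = 1.30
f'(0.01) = 2.40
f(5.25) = -15.51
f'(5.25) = -8.82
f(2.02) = 1.80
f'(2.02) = -1.90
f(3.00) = -1.09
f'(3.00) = -4.00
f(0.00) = 1.28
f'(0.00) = 2.42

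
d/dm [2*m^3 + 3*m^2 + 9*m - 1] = 6*m^2 + 6*m + 9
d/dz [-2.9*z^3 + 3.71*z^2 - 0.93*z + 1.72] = -8.7*z^2 + 7.42*z - 0.93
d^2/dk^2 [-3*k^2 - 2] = -6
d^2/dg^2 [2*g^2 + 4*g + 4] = 4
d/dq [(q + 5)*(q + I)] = 2*q + 5 + I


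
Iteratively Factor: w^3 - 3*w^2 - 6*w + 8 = (w - 1)*(w^2 - 2*w - 8) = (w - 4)*(w - 1)*(w + 2)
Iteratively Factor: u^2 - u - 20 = (u + 4)*(u - 5)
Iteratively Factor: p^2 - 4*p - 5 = (p - 5)*(p + 1)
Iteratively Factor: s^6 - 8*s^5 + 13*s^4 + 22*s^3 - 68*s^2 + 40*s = (s - 2)*(s^5 - 6*s^4 + s^3 + 24*s^2 - 20*s) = s*(s - 2)*(s^4 - 6*s^3 + s^2 + 24*s - 20) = s*(s - 2)^2*(s^3 - 4*s^2 - 7*s + 10) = s*(s - 5)*(s - 2)^2*(s^2 + s - 2) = s*(s - 5)*(s - 2)^2*(s + 2)*(s - 1)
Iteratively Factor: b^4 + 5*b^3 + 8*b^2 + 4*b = (b)*(b^3 + 5*b^2 + 8*b + 4) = b*(b + 2)*(b^2 + 3*b + 2) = b*(b + 1)*(b + 2)*(b + 2)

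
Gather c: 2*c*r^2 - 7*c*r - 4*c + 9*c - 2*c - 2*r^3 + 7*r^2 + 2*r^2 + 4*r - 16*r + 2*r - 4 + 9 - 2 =c*(2*r^2 - 7*r + 3) - 2*r^3 + 9*r^2 - 10*r + 3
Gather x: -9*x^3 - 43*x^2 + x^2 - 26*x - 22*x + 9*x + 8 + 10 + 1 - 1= -9*x^3 - 42*x^2 - 39*x + 18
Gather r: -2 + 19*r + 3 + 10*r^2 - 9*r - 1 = 10*r^2 + 10*r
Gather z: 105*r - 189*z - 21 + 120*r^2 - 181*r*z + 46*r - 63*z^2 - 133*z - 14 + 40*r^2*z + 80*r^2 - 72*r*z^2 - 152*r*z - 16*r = 200*r^2 + 135*r + z^2*(-72*r - 63) + z*(40*r^2 - 333*r - 322) - 35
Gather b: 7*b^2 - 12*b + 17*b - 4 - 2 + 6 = 7*b^2 + 5*b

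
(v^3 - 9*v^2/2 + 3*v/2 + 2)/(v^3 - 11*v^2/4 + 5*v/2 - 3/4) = 2*(2*v^2 - 7*v - 4)/(4*v^2 - 7*v + 3)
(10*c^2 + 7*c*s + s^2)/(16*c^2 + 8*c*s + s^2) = (10*c^2 + 7*c*s + s^2)/(16*c^2 + 8*c*s + s^2)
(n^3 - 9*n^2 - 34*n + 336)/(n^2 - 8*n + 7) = (n^2 - 2*n - 48)/(n - 1)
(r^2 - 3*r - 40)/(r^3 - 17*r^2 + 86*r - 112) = (r + 5)/(r^2 - 9*r + 14)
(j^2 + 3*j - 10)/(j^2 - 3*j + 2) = (j + 5)/(j - 1)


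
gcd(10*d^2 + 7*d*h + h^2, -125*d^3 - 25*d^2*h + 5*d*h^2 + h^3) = 5*d + h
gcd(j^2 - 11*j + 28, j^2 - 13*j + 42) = j - 7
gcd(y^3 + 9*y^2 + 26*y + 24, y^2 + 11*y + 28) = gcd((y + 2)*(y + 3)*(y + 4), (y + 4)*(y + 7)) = y + 4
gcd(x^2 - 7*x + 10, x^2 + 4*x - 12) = x - 2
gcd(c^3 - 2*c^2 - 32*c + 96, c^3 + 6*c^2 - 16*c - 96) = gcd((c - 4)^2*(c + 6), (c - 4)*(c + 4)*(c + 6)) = c^2 + 2*c - 24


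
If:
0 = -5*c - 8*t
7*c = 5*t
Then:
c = 0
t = 0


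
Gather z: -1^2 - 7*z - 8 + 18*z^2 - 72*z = 18*z^2 - 79*z - 9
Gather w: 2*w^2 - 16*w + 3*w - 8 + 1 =2*w^2 - 13*w - 7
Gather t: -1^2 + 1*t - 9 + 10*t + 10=11*t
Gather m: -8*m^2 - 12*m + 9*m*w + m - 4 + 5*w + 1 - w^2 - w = -8*m^2 + m*(9*w - 11) - w^2 + 4*w - 3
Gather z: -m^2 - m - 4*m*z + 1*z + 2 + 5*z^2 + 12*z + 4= -m^2 - m + 5*z^2 + z*(13 - 4*m) + 6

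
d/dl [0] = 0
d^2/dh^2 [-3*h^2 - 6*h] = -6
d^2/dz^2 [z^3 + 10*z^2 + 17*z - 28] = 6*z + 20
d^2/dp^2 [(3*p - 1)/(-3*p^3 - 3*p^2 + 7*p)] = 2*(-81*p^5 - 27*p^4 - 18*p^3 - 36*p^2 - 63*p + 49)/(p^3*(27*p^6 + 81*p^5 - 108*p^4 - 351*p^3 + 252*p^2 + 441*p - 343))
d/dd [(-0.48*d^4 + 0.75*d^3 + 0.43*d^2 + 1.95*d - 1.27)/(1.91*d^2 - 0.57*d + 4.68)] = (-1.8336*d^5 + 2.2533*d^4 - 9.8406*d^3 + 6.5604*d^2 + 8.8762*d + 8.4021)/(3.6481*d^4 - 2.1774*d^3 + 18.2025*d^2 - 5.3352*d + 21.9024)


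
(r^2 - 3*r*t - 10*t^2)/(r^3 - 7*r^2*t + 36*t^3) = (r - 5*t)/(r^2 - 9*r*t + 18*t^2)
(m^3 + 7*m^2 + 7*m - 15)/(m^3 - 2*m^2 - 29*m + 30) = (m + 3)/(m - 6)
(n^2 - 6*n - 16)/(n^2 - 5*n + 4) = (n^2 - 6*n - 16)/(n^2 - 5*n + 4)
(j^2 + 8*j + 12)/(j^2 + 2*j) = (j + 6)/j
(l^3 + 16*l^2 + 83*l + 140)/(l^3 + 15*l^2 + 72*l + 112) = (l + 5)/(l + 4)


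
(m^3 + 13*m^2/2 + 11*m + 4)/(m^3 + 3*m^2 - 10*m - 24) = (m + 1/2)/(m - 3)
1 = 1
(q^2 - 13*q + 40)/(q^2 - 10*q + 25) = (q - 8)/(q - 5)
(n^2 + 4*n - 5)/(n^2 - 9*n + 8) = (n + 5)/(n - 8)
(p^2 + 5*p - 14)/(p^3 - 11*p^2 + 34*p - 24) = (p^2 + 5*p - 14)/(p^3 - 11*p^2 + 34*p - 24)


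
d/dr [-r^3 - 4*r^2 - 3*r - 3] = -3*r^2 - 8*r - 3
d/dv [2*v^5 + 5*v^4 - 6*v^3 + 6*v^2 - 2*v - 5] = 10*v^4 + 20*v^3 - 18*v^2 + 12*v - 2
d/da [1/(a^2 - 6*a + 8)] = 2*(3 - a)/(a^2 - 6*a + 8)^2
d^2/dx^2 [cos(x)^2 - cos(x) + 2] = cos(x) - 2*cos(2*x)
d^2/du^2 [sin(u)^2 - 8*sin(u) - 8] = 8*sin(u) + 2*cos(2*u)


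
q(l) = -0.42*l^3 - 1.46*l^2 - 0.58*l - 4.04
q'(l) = -1.26*l^2 - 2.92*l - 0.58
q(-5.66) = 28.63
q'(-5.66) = -24.42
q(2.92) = -28.64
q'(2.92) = -19.85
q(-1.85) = -5.30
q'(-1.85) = 0.51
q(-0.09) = -4.00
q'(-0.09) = -0.33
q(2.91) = -28.44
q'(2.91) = -19.75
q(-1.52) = -5.06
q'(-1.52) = 0.95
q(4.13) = -60.93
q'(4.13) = -34.13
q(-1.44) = -4.98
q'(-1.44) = 1.01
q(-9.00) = 189.10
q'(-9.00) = -76.36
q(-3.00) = -4.10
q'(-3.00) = -3.16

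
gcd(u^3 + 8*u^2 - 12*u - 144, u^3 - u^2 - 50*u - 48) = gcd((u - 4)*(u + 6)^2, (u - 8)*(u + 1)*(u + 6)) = u + 6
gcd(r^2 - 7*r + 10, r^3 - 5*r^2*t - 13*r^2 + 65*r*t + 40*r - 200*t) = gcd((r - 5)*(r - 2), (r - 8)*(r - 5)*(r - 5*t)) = r - 5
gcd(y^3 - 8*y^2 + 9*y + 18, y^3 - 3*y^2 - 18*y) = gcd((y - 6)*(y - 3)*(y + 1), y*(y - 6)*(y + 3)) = y - 6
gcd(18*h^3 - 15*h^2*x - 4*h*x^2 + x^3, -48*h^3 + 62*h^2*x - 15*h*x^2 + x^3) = 6*h^2 - 7*h*x + x^2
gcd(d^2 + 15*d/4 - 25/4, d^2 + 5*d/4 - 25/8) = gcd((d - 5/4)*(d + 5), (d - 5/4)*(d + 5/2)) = d - 5/4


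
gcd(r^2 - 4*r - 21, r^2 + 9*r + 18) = r + 3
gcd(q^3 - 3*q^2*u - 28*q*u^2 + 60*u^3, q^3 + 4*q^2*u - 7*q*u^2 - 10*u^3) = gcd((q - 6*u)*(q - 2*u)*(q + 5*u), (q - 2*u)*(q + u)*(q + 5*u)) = q^2 + 3*q*u - 10*u^2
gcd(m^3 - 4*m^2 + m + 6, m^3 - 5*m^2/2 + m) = m - 2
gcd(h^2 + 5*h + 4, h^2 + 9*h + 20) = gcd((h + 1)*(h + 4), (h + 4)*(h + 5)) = h + 4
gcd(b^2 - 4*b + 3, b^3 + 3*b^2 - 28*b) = 1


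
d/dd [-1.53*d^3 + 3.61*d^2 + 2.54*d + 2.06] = -4.59*d^2 + 7.22*d + 2.54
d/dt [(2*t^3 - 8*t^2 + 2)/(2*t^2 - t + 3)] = 2*(2*t^4 - 2*t^3 + 13*t^2 - 28*t + 1)/(4*t^4 - 4*t^3 + 13*t^2 - 6*t + 9)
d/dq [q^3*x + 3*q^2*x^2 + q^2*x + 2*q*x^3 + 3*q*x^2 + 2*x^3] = x*(3*q^2 + 6*q*x + 2*q + 2*x^2 + 3*x)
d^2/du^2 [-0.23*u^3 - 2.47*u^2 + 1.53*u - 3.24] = -1.38*u - 4.94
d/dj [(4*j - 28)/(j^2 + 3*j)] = 4*(-j^2 + 14*j + 21)/(j^2*(j^2 + 6*j + 9))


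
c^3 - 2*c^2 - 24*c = c*(c - 6)*(c + 4)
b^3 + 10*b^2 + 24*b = b*(b + 4)*(b + 6)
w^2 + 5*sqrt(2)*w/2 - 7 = (w - sqrt(2))*(w + 7*sqrt(2)/2)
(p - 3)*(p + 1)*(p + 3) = p^3 + p^2 - 9*p - 9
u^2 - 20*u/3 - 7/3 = (u - 7)*(u + 1/3)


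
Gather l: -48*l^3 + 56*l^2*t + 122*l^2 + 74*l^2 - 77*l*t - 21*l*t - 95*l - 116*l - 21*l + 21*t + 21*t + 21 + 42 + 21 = -48*l^3 + l^2*(56*t + 196) + l*(-98*t - 232) + 42*t + 84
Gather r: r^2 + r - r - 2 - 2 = r^2 - 4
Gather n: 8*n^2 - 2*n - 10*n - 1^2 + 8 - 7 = 8*n^2 - 12*n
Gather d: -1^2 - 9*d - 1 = -9*d - 2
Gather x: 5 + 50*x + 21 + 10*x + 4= 60*x + 30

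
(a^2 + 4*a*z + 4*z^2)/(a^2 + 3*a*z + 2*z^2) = (a + 2*z)/(a + z)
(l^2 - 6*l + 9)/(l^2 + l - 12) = (l - 3)/(l + 4)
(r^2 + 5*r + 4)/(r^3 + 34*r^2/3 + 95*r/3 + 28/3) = 3*(r + 1)/(3*r^2 + 22*r + 7)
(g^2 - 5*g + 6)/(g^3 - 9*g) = (g - 2)/(g*(g + 3))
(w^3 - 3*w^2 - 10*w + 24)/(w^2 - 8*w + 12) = (w^2 - w - 12)/(w - 6)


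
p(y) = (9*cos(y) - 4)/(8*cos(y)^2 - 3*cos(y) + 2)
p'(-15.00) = -0.69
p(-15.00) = -1.22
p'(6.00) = 0.01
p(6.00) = 0.71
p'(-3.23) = 0.07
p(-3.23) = -1.00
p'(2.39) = 0.76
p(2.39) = -1.25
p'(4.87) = 4.73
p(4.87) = -1.50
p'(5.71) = 0.18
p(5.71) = 0.69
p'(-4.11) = 1.12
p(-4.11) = -1.45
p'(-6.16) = 0.00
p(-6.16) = 0.71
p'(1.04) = -2.68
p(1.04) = 0.22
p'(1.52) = -2.59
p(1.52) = -1.90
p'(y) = (16*sin(y)*cos(y) - 3*sin(y))*(9*cos(y) - 4)/(8*cos(y)^2 - 3*cos(y) + 2)^2 - 9*sin(y)/(8*cos(y)^2 - 3*cos(y) + 2)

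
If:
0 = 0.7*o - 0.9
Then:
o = 1.29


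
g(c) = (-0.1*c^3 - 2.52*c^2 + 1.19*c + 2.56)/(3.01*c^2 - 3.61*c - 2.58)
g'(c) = (3.61 - 6.02*c)*(-0.1*c^3 - 2.52*c^2 + 1.19*c + 2.56)/(3.01*c^2 - 3.61*c - 2.58)^2 + (-0.3*c^2 - 5.04*c + 1.19)/(3.01*c^2 - 3.61*c - 2.58) = (-0.301*c^4 + 0.722*c^3 + 6.2893*c^2 - 2.408*c + 6.1714)/(9.0601*c^4 - 21.7322*c^3 - 2.4995*c^2 + 18.6276*c + 6.6564)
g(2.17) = -2.06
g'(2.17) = 2.21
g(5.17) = -1.22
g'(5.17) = 0.01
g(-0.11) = -1.12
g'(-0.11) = 1.41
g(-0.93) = -0.19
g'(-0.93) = 1.14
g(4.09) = -1.26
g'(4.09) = 0.06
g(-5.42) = -0.59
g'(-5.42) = -0.02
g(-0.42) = -3.05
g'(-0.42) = 28.99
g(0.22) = -0.84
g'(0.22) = 0.57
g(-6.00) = -0.58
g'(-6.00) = -0.02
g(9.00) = -1.26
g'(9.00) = -0.02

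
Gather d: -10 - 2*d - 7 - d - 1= -3*d - 18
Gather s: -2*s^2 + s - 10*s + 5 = -2*s^2 - 9*s + 5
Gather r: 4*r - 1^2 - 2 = 4*r - 3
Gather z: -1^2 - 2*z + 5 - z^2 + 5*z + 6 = -z^2 + 3*z + 10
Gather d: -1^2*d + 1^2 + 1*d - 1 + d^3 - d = d^3 - d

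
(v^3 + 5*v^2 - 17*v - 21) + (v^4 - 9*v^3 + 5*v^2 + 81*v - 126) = v^4 - 8*v^3 + 10*v^2 + 64*v - 147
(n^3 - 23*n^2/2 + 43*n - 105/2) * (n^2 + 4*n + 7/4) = n^5 - 15*n^4/2 - 5*n^3/4 + 795*n^2/8 - 539*n/4 - 735/8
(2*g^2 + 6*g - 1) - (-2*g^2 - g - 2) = 4*g^2 + 7*g + 1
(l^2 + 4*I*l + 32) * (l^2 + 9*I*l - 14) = l^4 + 13*I*l^3 - 18*l^2 + 232*I*l - 448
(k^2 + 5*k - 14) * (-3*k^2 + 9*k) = -3*k^4 - 6*k^3 + 87*k^2 - 126*k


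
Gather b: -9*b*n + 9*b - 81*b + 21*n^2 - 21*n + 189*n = b*(-9*n - 72) + 21*n^2 + 168*n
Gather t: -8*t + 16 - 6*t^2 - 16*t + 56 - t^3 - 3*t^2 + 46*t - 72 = -t^3 - 9*t^2 + 22*t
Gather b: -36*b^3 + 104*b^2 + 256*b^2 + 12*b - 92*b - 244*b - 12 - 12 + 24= -36*b^3 + 360*b^2 - 324*b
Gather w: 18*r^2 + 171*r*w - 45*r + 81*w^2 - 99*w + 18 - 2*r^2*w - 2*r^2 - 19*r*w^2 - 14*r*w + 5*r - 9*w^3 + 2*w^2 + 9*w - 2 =16*r^2 - 40*r - 9*w^3 + w^2*(83 - 19*r) + w*(-2*r^2 + 157*r - 90) + 16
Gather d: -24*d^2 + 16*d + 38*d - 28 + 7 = -24*d^2 + 54*d - 21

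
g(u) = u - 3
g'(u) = 1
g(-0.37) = -3.37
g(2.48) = -0.52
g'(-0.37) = 1.00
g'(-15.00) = 1.00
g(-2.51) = -5.51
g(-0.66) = -3.66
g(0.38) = -2.62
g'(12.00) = 1.00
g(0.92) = -2.08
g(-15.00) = -18.00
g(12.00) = 9.00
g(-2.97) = -5.97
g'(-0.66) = 1.00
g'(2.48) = 1.00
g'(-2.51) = 1.00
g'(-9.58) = 1.00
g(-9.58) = -12.58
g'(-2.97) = 1.00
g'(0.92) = 1.00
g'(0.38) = 1.00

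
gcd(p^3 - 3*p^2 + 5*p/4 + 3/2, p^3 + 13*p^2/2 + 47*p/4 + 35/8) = p + 1/2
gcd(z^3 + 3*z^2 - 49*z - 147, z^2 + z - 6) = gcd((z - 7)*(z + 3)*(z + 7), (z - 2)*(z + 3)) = z + 3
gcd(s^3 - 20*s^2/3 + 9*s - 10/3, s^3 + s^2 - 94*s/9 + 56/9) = s - 2/3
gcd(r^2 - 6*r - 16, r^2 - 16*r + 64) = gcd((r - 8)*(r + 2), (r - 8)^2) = r - 8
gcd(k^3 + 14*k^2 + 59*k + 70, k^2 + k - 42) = k + 7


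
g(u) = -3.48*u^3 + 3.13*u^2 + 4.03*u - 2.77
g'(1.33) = -6.11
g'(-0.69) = -5.26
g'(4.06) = -142.64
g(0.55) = -0.19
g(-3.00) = 107.27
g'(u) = -10.44*u^2 + 6.26*u + 4.03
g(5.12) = -367.16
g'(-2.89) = -101.26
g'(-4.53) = -238.57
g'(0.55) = 4.31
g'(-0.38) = 0.14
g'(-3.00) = -108.71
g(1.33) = -0.06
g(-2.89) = 95.72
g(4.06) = -167.71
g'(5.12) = -237.60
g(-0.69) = -2.92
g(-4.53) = 366.70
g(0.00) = -2.77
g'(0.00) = 4.03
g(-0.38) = -3.66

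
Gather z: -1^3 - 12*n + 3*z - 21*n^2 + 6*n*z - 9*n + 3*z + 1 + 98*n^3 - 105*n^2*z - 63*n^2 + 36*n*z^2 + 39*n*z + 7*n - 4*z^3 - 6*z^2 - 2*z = 98*n^3 - 84*n^2 - 14*n - 4*z^3 + z^2*(36*n - 6) + z*(-105*n^2 + 45*n + 4)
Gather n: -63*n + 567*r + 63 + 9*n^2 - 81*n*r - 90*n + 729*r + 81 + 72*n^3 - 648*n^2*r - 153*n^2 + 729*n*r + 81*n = 72*n^3 + n^2*(-648*r - 144) + n*(648*r - 72) + 1296*r + 144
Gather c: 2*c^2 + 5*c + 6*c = 2*c^2 + 11*c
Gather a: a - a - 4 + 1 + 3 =0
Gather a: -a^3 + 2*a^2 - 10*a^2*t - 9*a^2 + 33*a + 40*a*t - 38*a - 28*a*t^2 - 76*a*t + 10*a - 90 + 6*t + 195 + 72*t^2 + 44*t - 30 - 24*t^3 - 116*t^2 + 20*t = -a^3 + a^2*(-10*t - 7) + a*(-28*t^2 - 36*t + 5) - 24*t^3 - 44*t^2 + 70*t + 75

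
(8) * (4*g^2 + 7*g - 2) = 32*g^2 + 56*g - 16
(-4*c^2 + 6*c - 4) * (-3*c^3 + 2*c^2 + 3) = 12*c^5 - 26*c^4 + 24*c^3 - 20*c^2 + 18*c - 12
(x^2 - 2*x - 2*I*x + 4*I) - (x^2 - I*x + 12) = -2*x - I*x - 12 + 4*I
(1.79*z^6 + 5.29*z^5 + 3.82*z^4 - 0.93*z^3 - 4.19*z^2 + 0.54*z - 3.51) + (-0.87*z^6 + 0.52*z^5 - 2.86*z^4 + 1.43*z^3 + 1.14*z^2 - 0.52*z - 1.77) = 0.92*z^6 + 5.81*z^5 + 0.96*z^4 + 0.5*z^3 - 3.05*z^2 + 0.02*z - 5.28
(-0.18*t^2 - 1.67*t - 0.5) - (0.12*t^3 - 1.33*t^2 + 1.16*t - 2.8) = -0.12*t^3 + 1.15*t^2 - 2.83*t + 2.3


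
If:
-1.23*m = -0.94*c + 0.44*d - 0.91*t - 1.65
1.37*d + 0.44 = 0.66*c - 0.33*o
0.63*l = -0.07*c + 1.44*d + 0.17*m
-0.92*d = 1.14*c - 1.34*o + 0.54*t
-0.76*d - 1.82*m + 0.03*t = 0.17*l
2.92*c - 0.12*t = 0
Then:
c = -0.07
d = -0.15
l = -0.31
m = 0.06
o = -0.86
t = -1.73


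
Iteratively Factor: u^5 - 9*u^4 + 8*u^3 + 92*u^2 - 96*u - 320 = (u + 2)*(u^4 - 11*u^3 + 30*u^2 + 32*u - 160) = (u - 4)*(u + 2)*(u^3 - 7*u^2 + 2*u + 40) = (u - 4)^2*(u + 2)*(u^2 - 3*u - 10) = (u - 5)*(u - 4)^2*(u + 2)*(u + 2)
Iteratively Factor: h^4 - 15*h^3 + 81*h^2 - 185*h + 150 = (h - 5)*(h^3 - 10*h^2 + 31*h - 30) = (h - 5)^2*(h^2 - 5*h + 6) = (h - 5)^2*(h - 2)*(h - 3)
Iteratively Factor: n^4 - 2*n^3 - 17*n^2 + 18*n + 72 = (n + 2)*(n^3 - 4*n^2 - 9*n + 36) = (n - 3)*(n + 2)*(n^2 - n - 12) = (n - 3)*(n + 2)*(n + 3)*(n - 4)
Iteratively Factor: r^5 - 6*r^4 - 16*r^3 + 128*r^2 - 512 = (r - 4)*(r^4 - 2*r^3 - 24*r^2 + 32*r + 128) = (r - 4)*(r + 2)*(r^3 - 4*r^2 - 16*r + 64) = (r - 4)*(r + 2)*(r + 4)*(r^2 - 8*r + 16) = (r - 4)^2*(r + 2)*(r + 4)*(r - 4)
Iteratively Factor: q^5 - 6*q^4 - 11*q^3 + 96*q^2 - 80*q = (q - 5)*(q^4 - q^3 - 16*q^2 + 16*q) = (q - 5)*(q + 4)*(q^3 - 5*q^2 + 4*q) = (q - 5)*(q - 1)*(q + 4)*(q^2 - 4*q) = q*(q - 5)*(q - 1)*(q + 4)*(q - 4)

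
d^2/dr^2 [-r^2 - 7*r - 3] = -2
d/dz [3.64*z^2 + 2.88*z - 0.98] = 7.28*z + 2.88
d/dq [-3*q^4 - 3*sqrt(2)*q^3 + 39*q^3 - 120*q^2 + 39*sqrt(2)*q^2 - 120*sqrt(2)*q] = -12*q^3 - 9*sqrt(2)*q^2 + 117*q^2 - 240*q + 78*sqrt(2)*q - 120*sqrt(2)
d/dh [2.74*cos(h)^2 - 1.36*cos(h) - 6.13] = (1.36 - 5.48*cos(h))*sin(h)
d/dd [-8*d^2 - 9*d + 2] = -16*d - 9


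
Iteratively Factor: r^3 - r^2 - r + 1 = (r + 1)*(r^2 - 2*r + 1) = (r - 1)*(r + 1)*(r - 1)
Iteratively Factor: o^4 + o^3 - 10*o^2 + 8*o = (o - 2)*(o^3 + 3*o^2 - 4*o) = (o - 2)*(o - 1)*(o^2 + 4*o) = o*(o - 2)*(o - 1)*(o + 4)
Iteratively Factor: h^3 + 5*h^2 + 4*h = (h + 1)*(h^2 + 4*h) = (h + 1)*(h + 4)*(h)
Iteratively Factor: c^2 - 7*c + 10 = (c - 5)*(c - 2)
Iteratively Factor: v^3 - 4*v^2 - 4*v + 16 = (v - 4)*(v^2 - 4) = (v - 4)*(v - 2)*(v + 2)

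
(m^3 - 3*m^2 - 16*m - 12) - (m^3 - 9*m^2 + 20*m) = 6*m^2 - 36*m - 12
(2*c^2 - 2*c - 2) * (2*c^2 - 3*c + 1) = 4*c^4 - 10*c^3 + 4*c^2 + 4*c - 2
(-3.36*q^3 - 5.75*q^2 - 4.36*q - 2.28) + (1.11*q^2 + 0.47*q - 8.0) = -3.36*q^3 - 4.64*q^2 - 3.89*q - 10.28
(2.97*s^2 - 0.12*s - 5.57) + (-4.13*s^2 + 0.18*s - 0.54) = -1.16*s^2 + 0.06*s - 6.11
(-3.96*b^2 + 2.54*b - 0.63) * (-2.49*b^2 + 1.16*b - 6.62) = 9.8604*b^4 - 10.9182*b^3 + 30.7303*b^2 - 17.5456*b + 4.1706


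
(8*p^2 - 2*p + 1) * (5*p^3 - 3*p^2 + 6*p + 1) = 40*p^5 - 34*p^4 + 59*p^3 - 7*p^2 + 4*p + 1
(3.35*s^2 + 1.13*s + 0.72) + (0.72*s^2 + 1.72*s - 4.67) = 4.07*s^2 + 2.85*s - 3.95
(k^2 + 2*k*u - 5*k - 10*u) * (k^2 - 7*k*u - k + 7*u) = k^4 - 5*k^3*u - 6*k^3 - 14*k^2*u^2 + 30*k^2*u + 5*k^2 + 84*k*u^2 - 25*k*u - 70*u^2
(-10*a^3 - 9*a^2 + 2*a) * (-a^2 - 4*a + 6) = 10*a^5 + 49*a^4 - 26*a^3 - 62*a^2 + 12*a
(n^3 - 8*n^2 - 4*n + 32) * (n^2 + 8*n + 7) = n^5 - 61*n^3 - 56*n^2 + 228*n + 224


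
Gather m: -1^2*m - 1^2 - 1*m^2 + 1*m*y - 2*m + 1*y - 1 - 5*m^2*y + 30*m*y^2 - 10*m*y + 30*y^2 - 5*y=m^2*(-5*y - 1) + m*(30*y^2 - 9*y - 3) + 30*y^2 - 4*y - 2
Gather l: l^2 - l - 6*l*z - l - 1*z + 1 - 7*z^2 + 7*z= l^2 + l*(-6*z - 2) - 7*z^2 + 6*z + 1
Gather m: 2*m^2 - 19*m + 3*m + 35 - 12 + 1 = 2*m^2 - 16*m + 24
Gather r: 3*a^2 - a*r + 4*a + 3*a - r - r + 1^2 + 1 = 3*a^2 + 7*a + r*(-a - 2) + 2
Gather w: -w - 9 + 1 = -w - 8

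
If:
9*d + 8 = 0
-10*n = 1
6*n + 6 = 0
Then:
No Solution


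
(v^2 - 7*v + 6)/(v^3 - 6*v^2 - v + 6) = 1/(v + 1)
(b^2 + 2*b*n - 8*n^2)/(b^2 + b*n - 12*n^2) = (b - 2*n)/(b - 3*n)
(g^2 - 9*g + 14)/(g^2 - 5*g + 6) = (g - 7)/(g - 3)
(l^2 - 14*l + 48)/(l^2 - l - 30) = (l - 8)/(l + 5)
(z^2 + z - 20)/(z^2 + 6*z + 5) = (z - 4)/(z + 1)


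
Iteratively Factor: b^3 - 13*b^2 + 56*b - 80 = (b - 4)*(b^2 - 9*b + 20) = (b - 4)^2*(b - 5)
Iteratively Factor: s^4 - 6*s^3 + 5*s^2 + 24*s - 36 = (s - 2)*(s^3 - 4*s^2 - 3*s + 18) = (s - 2)*(s + 2)*(s^2 - 6*s + 9) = (s - 3)*(s - 2)*(s + 2)*(s - 3)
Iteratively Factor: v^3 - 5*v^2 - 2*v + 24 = (v + 2)*(v^2 - 7*v + 12) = (v - 3)*(v + 2)*(v - 4)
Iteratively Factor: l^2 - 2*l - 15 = (l + 3)*(l - 5)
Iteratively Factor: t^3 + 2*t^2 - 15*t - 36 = (t + 3)*(t^2 - t - 12) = (t + 3)^2*(t - 4)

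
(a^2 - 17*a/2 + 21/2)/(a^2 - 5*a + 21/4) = 2*(a - 7)/(2*a - 7)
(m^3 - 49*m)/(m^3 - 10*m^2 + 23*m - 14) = m*(m + 7)/(m^2 - 3*m + 2)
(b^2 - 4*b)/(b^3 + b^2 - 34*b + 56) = b/(b^2 + 5*b - 14)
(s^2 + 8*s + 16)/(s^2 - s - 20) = (s + 4)/(s - 5)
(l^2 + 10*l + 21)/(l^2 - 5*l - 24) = (l + 7)/(l - 8)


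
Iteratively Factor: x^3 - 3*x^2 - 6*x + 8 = (x + 2)*(x^2 - 5*x + 4) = (x - 1)*(x + 2)*(x - 4)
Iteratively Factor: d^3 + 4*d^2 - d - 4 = (d + 4)*(d^2 - 1) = (d + 1)*(d + 4)*(d - 1)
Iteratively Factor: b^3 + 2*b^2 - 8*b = (b + 4)*(b^2 - 2*b) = b*(b + 4)*(b - 2)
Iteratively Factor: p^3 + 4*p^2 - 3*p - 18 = (p + 3)*(p^2 + p - 6) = (p - 2)*(p + 3)*(p + 3)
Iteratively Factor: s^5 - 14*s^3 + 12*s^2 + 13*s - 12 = (s - 1)*(s^4 + s^3 - 13*s^2 - s + 12) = (s - 1)*(s + 4)*(s^3 - 3*s^2 - s + 3) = (s - 1)*(s + 1)*(s + 4)*(s^2 - 4*s + 3) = (s - 3)*(s - 1)*(s + 1)*(s + 4)*(s - 1)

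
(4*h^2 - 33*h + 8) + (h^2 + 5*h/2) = 5*h^2 - 61*h/2 + 8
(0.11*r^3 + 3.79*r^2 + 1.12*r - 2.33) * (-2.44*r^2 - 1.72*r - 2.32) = -0.2684*r^5 - 9.4368*r^4 - 9.5068*r^3 - 5.034*r^2 + 1.4092*r + 5.4056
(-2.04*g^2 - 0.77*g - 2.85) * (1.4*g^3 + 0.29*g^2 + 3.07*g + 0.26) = -2.856*g^5 - 1.6696*g^4 - 10.4761*g^3 - 3.7208*g^2 - 8.9497*g - 0.741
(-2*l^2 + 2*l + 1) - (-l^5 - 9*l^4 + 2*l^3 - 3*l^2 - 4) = l^5 + 9*l^4 - 2*l^3 + l^2 + 2*l + 5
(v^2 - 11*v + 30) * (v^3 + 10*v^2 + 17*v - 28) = v^5 - v^4 - 63*v^3 + 85*v^2 + 818*v - 840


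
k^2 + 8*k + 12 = (k + 2)*(k + 6)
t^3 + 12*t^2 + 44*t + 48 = (t + 2)*(t + 4)*(t + 6)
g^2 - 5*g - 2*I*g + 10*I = (g - 5)*(g - 2*I)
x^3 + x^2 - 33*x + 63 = (x - 3)^2*(x + 7)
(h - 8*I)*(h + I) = h^2 - 7*I*h + 8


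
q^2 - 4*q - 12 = (q - 6)*(q + 2)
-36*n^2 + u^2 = (-6*n + u)*(6*n + u)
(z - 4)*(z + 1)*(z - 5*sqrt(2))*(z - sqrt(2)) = z^4 - 6*sqrt(2)*z^3 - 3*z^3 + 6*z^2 + 18*sqrt(2)*z^2 - 30*z + 24*sqrt(2)*z - 40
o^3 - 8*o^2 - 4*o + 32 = (o - 8)*(o - 2)*(o + 2)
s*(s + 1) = s^2 + s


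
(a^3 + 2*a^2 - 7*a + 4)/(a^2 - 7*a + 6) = (a^2 + 3*a - 4)/(a - 6)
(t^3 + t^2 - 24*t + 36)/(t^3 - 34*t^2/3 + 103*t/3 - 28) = 3*(t^2 + 4*t - 12)/(3*t^2 - 25*t + 28)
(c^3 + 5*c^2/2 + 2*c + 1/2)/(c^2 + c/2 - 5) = (2*c^3 + 5*c^2 + 4*c + 1)/(2*c^2 + c - 10)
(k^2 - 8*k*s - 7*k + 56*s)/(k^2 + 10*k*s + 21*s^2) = (k^2 - 8*k*s - 7*k + 56*s)/(k^2 + 10*k*s + 21*s^2)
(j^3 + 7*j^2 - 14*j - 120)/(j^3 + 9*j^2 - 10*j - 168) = (j + 5)/(j + 7)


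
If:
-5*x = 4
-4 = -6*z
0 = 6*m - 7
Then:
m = 7/6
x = -4/5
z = 2/3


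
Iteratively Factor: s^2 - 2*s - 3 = (s + 1)*(s - 3)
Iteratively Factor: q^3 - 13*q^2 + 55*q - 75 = (q - 3)*(q^2 - 10*q + 25) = (q - 5)*(q - 3)*(q - 5)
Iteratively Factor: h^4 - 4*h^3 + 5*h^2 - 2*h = (h - 1)*(h^3 - 3*h^2 + 2*h) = (h - 1)^2*(h^2 - 2*h) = h*(h - 1)^2*(h - 2)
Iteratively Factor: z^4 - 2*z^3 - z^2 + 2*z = (z - 2)*(z^3 - z) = (z - 2)*(z + 1)*(z^2 - z) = (z - 2)*(z - 1)*(z + 1)*(z)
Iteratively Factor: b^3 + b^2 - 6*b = (b)*(b^2 + b - 6) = b*(b - 2)*(b + 3)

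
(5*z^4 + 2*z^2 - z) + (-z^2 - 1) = 5*z^4 + z^2 - z - 1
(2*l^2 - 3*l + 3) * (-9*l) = -18*l^3 + 27*l^2 - 27*l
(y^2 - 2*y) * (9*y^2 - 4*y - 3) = 9*y^4 - 22*y^3 + 5*y^2 + 6*y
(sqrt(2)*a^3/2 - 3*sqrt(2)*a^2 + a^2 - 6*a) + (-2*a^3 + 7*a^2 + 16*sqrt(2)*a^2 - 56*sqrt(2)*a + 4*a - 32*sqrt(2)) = -2*a^3 + sqrt(2)*a^3/2 + 8*a^2 + 13*sqrt(2)*a^2 - 56*sqrt(2)*a - 2*a - 32*sqrt(2)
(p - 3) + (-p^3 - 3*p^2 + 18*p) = -p^3 - 3*p^2 + 19*p - 3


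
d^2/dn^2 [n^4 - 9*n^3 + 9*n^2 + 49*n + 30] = 12*n^2 - 54*n + 18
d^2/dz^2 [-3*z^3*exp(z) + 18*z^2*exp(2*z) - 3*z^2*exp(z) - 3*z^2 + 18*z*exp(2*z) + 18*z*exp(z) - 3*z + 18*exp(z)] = -3*z^3*exp(z) + 72*z^2*exp(2*z) - 21*z^2*exp(z) + 216*z*exp(2*z) - 12*z*exp(z) + 108*exp(2*z) + 48*exp(z) - 6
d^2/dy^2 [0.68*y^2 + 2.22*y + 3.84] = 1.36000000000000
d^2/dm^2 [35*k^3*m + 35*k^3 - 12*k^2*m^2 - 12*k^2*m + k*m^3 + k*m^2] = 2*k*(-12*k + 3*m + 1)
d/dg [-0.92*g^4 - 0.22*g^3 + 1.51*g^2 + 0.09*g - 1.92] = -3.68*g^3 - 0.66*g^2 + 3.02*g + 0.09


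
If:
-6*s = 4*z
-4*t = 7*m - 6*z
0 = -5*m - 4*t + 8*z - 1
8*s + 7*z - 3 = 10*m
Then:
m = -13/70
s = -16/35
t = 379/280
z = 24/35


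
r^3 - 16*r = r*(r - 4)*(r + 4)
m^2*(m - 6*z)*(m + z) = m^4 - 5*m^3*z - 6*m^2*z^2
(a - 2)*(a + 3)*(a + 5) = a^3 + 6*a^2 - a - 30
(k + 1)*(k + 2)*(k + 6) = k^3 + 9*k^2 + 20*k + 12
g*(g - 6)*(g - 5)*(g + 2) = g^4 - 9*g^3 + 8*g^2 + 60*g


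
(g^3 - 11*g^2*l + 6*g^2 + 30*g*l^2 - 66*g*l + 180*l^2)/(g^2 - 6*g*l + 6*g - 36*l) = g - 5*l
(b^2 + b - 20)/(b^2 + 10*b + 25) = (b - 4)/(b + 5)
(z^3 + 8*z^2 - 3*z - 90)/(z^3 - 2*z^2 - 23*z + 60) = (z + 6)/(z - 4)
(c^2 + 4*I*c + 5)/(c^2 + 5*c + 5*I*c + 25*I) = (c - I)/(c + 5)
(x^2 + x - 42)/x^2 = (x^2 + x - 42)/x^2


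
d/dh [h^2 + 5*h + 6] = 2*h + 5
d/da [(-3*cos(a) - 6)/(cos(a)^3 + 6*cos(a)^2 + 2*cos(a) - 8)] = -3*(51*cos(a)/2 + 6*cos(2*a) + cos(3*a)/2 + 18)*sin(a)/(cos(a)^3 + 6*cos(a)^2 + 2*cos(a) - 8)^2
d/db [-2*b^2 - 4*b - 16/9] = -4*b - 4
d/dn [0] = 0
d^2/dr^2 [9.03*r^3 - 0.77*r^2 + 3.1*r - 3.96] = 54.18*r - 1.54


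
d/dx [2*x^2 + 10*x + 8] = 4*x + 10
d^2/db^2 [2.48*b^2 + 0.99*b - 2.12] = 4.96000000000000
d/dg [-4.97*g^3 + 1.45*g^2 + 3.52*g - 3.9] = -14.91*g^2 + 2.9*g + 3.52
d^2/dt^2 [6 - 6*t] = 0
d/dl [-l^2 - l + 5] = -2*l - 1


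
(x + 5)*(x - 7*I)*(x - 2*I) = x^3 + 5*x^2 - 9*I*x^2 - 14*x - 45*I*x - 70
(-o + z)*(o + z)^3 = -o^4 - 2*o^3*z + 2*o*z^3 + z^4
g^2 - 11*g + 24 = (g - 8)*(g - 3)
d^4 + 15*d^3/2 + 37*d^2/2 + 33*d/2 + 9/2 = (d + 1/2)*(d + 1)*(d + 3)^2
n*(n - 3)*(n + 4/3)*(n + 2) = n^4 + n^3/3 - 22*n^2/3 - 8*n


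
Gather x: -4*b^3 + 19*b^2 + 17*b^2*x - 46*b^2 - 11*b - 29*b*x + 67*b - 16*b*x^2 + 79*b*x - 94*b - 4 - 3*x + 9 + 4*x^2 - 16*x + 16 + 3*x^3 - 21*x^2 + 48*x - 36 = -4*b^3 - 27*b^2 - 38*b + 3*x^3 + x^2*(-16*b - 17) + x*(17*b^2 + 50*b + 29) - 15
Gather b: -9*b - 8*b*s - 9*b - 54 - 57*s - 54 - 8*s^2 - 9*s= b*(-8*s - 18) - 8*s^2 - 66*s - 108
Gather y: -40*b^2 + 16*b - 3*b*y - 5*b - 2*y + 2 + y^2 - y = -40*b^2 + 11*b + y^2 + y*(-3*b - 3) + 2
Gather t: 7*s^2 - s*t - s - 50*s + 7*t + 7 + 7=7*s^2 - 51*s + t*(7 - s) + 14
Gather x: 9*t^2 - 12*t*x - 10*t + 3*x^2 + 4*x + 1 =9*t^2 - 10*t + 3*x^2 + x*(4 - 12*t) + 1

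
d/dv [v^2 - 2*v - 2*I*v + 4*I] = 2*v - 2 - 2*I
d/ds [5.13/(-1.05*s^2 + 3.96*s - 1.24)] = (10.773*s - 20.3148)/(1.05*s^2 - 3.96*s + 1.24)^2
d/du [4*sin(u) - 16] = 4*cos(u)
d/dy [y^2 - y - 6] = 2*y - 1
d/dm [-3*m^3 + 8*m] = 8 - 9*m^2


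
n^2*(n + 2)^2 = n^4 + 4*n^3 + 4*n^2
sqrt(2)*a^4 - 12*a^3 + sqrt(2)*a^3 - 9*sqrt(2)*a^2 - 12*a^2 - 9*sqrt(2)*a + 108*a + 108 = (a - 3)*(a + 3)*(a - 6*sqrt(2))*(sqrt(2)*a + sqrt(2))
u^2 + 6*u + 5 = (u + 1)*(u + 5)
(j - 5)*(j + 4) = j^2 - j - 20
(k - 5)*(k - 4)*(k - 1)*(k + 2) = k^4 - 8*k^3 + 9*k^2 + 38*k - 40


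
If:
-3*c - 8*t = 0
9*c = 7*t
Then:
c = 0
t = 0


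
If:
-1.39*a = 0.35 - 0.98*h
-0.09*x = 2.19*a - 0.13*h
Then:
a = 0.0231493258712796 - 0.0448740778427881*x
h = 0.389977105062325 - 0.0636479267361994*x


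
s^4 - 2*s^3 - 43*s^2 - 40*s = s*(s - 8)*(s + 1)*(s + 5)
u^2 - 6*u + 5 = (u - 5)*(u - 1)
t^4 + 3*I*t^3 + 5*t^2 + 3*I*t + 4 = (t - I)^2*(t + I)*(t + 4*I)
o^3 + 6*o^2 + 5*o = o*(o + 1)*(o + 5)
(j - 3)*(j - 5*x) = j^2 - 5*j*x - 3*j + 15*x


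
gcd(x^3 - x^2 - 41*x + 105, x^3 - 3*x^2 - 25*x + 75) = x^2 - 8*x + 15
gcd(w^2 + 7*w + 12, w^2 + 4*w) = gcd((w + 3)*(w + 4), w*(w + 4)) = w + 4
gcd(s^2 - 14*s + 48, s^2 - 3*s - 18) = s - 6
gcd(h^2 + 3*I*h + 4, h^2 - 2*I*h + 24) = h + 4*I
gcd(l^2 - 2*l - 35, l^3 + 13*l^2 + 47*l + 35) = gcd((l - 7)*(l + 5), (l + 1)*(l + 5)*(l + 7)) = l + 5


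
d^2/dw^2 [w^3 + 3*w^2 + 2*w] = 6*w + 6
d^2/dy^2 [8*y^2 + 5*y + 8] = 16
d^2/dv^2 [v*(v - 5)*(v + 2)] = 6*v - 6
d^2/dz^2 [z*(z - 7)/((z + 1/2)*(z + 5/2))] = 40*(-32*z^3 - 12*z^2 + 84*z + 89)/(64*z^6 + 576*z^5 + 1968*z^4 + 3168*z^3 + 2460*z^2 + 900*z + 125)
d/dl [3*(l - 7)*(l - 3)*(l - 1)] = 9*l^2 - 66*l + 93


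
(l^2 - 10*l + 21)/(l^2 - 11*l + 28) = (l - 3)/(l - 4)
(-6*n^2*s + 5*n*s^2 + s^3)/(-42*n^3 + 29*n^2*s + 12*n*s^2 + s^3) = s/(7*n + s)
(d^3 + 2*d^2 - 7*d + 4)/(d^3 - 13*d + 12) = (d - 1)/(d - 3)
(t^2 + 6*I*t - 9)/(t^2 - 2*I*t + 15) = (t + 3*I)/(t - 5*I)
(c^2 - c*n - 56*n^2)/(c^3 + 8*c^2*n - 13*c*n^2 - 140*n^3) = (c - 8*n)/(c^2 + c*n - 20*n^2)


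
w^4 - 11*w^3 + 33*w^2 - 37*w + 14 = (w - 7)*(w - 2)*(w - 1)^2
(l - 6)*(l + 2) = l^2 - 4*l - 12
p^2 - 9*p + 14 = (p - 7)*(p - 2)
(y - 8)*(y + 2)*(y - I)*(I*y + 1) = I*y^4 + 2*y^3 - 6*I*y^3 - 12*y^2 - 17*I*y^2 - 32*y + 6*I*y + 16*I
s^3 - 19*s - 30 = (s - 5)*(s + 2)*(s + 3)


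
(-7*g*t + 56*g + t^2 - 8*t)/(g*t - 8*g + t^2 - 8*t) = (-7*g + t)/(g + t)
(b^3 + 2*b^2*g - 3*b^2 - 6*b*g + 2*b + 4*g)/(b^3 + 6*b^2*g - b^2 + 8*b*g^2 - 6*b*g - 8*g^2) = (b - 2)/(b + 4*g)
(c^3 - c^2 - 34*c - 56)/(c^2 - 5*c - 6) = (-c^3 + c^2 + 34*c + 56)/(-c^2 + 5*c + 6)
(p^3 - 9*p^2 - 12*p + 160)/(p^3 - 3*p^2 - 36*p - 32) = (p - 5)/(p + 1)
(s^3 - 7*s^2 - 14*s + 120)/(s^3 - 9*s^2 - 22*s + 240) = (s^2 - s - 20)/(s^2 - 3*s - 40)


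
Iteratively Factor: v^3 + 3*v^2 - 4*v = (v + 4)*(v^2 - v) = v*(v + 4)*(v - 1)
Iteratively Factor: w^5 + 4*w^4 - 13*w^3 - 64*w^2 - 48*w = (w + 3)*(w^4 + w^3 - 16*w^2 - 16*w) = (w + 1)*(w + 3)*(w^3 - 16*w) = (w + 1)*(w + 3)*(w + 4)*(w^2 - 4*w) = (w - 4)*(w + 1)*(w + 3)*(w + 4)*(w)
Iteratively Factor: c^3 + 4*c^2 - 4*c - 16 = (c - 2)*(c^2 + 6*c + 8) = (c - 2)*(c + 4)*(c + 2)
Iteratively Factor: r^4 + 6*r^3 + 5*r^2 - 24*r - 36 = (r - 2)*(r^3 + 8*r^2 + 21*r + 18) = (r - 2)*(r + 3)*(r^2 + 5*r + 6) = (r - 2)*(r + 2)*(r + 3)*(r + 3)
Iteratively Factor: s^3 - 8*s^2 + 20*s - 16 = (s - 2)*(s^2 - 6*s + 8) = (s - 2)^2*(s - 4)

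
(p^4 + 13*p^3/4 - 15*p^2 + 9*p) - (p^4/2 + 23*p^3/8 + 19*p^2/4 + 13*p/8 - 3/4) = p^4/2 + 3*p^3/8 - 79*p^2/4 + 59*p/8 + 3/4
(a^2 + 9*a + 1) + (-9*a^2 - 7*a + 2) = -8*a^2 + 2*a + 3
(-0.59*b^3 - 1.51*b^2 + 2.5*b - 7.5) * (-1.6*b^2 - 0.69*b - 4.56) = 0.944*b^5 + 2.8231*b^4 - 0.2677*b^3 + 17.1606*b^2 - 6.225*b + 34.2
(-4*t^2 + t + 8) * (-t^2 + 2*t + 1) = 4*t^4 - 9*t^3 - 10*t^2 + 17*t + 8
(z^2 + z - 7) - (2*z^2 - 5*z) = -z^2 + 6*z - 7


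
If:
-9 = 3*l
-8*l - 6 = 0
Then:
No Solution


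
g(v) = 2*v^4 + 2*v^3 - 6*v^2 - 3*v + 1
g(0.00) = 1.00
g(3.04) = 163.43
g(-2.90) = 51.92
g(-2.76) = 37.58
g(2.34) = 46.72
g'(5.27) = 1271.30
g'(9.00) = 6207.00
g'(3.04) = 240.73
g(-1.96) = -1.71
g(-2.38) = 11.36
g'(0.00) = -3.00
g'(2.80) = 186.06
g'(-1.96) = -16.67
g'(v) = 8*v^3 + 6*v^2 - 12*v - 3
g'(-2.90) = -112.85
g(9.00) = 14068.00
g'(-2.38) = -48.30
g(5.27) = 1653.95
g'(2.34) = 104.28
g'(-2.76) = -92.37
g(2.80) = 112.40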